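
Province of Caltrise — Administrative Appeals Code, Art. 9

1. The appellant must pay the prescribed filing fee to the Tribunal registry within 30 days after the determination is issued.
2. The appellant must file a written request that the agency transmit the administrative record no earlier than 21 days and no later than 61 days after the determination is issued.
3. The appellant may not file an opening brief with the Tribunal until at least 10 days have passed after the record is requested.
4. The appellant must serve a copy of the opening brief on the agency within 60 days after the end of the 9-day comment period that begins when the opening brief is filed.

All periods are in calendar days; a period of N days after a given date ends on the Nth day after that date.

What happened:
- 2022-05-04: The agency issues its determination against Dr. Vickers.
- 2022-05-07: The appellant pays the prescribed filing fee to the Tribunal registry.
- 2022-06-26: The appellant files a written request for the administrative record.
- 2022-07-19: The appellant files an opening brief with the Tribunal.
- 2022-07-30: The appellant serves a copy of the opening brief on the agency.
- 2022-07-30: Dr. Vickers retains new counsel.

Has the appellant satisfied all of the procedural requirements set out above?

(1) due by 2022-05-04 + 30 days = 2022-06-03; 2022-05-07 is within that limit.
(2) the permitted window runs from 2022-05-04 + 21 = 2022-05-25 to 2022-05-04 + 61 = 2022-07-04; done 2022-06-26 — within the window.
(3) permitted from 2022-06-26 + 10 days = 2022-07-06 onward; 2022-07-19 is on or after that date.
(4) due by 2022-07-28 + 60 days = 2022-09-26; done 2022-07-30 — timely.

Yes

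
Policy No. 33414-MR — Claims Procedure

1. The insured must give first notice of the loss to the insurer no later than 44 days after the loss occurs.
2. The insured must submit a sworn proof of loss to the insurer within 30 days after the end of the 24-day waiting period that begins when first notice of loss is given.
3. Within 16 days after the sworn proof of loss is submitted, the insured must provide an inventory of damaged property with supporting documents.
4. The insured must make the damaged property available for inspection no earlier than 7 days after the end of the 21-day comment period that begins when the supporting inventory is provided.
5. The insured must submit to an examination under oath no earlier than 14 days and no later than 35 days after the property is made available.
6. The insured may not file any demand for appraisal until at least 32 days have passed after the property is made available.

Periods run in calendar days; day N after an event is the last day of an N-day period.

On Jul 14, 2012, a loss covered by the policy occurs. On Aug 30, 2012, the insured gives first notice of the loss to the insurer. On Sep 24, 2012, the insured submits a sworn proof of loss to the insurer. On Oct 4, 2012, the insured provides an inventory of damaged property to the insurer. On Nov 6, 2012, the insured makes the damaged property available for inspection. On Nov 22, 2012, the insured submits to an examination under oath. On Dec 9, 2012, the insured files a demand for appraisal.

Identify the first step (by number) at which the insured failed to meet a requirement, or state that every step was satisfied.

Step 1

Step 1: 44 days after Jul 14, 2012 (when the loss occurs) is Aug 27, 2012; done Aug 30, 2012 — 3 days late.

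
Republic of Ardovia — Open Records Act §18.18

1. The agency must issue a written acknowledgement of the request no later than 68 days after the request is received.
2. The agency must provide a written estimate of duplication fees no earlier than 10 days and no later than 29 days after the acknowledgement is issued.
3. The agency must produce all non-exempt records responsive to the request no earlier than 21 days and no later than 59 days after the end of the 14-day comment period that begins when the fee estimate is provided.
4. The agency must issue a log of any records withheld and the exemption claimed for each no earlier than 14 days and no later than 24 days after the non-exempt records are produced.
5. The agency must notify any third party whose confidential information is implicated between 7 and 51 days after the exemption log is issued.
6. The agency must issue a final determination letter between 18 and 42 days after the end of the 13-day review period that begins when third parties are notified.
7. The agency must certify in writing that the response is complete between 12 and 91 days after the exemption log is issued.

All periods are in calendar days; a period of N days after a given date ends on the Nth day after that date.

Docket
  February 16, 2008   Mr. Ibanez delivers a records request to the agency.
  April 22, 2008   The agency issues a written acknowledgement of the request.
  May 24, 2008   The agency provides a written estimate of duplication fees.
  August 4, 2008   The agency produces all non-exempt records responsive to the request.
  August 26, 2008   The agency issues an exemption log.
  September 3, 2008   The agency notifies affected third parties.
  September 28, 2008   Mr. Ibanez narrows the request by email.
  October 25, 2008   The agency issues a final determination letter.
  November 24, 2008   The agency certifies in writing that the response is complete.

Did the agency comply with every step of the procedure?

Step 1 — counting 68 days from February 16, 2008 (when the request is received) gives a deadline of April 24, 2008; done April 22, 2008 — timely.
Step 2 — 10 and 29 days from April 22, 2008 (when the acknowledgement is issued) are May 2, 2008 and May 21, 2008 respectively; done May 24, 2008 — 3 days after the window closed.
No need to go further; step 2 was not satisfied.

No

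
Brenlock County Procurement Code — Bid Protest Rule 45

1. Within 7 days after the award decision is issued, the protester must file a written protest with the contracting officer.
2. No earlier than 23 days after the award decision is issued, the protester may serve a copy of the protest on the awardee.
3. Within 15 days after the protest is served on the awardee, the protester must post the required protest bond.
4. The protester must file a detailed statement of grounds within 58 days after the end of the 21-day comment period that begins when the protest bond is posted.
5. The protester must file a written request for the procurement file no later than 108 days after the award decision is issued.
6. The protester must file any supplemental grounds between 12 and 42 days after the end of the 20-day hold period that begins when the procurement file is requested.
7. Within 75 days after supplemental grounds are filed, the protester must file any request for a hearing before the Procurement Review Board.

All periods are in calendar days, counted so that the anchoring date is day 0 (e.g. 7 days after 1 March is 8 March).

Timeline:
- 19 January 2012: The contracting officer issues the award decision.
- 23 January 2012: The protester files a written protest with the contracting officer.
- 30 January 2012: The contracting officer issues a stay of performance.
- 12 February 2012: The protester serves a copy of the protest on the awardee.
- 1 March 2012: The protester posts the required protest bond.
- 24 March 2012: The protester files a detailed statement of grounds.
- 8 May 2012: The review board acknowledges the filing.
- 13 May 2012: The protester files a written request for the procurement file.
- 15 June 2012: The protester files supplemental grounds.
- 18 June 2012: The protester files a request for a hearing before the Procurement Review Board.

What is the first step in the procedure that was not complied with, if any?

Step 3

Step 1 — counting 7 days from 19 January 2012 (when the award decision is issued) gives a deadline of 26 January 2012; completed 23 January 2012, before the deadline.
Step 2 — must wait 23 days from 19 January 2012 (when the award decision is issued), so not before 11 February 2012; 12 February 2012 is on or after that date.
Step 3 — counting 15 days from 12 February 2012 (when the protest is served on the awardee) gives a deadline of 27 February 2012; not done until 1 March 2012, 3 days after the deadline.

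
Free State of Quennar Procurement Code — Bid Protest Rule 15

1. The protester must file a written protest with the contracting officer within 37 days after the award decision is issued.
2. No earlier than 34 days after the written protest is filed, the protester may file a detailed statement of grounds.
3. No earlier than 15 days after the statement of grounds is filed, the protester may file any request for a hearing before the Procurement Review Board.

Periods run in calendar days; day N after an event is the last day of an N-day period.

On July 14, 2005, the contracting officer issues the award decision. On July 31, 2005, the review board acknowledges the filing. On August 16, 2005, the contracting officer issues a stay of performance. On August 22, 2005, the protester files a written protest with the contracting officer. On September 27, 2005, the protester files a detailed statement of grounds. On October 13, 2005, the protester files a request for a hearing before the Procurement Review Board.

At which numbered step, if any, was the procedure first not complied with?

Step 1 — counting 37 days from July 14, 2005 (when the award decision is issued) gives a deadline of August 20, 2005; done August 22, 2005 — 2 days late.

Step 1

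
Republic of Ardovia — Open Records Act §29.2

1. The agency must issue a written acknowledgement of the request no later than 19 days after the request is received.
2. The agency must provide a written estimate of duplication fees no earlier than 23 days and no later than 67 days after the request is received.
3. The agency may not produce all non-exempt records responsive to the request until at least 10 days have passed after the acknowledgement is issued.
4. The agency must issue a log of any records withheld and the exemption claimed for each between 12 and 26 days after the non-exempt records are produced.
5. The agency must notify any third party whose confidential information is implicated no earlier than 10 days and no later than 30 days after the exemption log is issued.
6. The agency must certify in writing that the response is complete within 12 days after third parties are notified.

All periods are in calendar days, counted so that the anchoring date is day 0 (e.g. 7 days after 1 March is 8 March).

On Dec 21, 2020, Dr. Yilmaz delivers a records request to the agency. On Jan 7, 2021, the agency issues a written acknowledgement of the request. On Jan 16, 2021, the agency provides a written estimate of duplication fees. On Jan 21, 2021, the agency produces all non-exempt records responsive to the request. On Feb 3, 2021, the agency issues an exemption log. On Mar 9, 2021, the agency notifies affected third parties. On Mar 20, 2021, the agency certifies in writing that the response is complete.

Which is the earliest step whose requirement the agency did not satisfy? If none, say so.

Step 1: 19 days after Dec 21, 2020 (when the request is received) is Jan 9, 2021; completed Jan 7, 2021, before the deadline.
Step 2: the window is 23–67 days after Dec 21, 2020 (when the request is received), so Jan 13, 2021 through Feb 26, 2021; Jan 16, 2021 falls inside that range.
Step 3: the earliest permitted date is 10 days after Jan 7, 2021 (when the acknowledgement is issued), i.e. Jan 17, 2021; Jan 21, 2021 is on or after that date.
Step 4: the window is 12–26 days after Jan 21, 2021 (when the non-exempt records are produced), so Feb 2, 2021 through Feb 16, 2021; Feb 3, 2021 falls inside that range.
Step 5: the window is 10–30 days after Feb 3, 2021 (when the exemption log is issued), so Feb 13, 2021 through Mar 5, 2021; done Mar 9, 2021 — 4 days after the window closed.
That is the first point of non-compliance.

Step 5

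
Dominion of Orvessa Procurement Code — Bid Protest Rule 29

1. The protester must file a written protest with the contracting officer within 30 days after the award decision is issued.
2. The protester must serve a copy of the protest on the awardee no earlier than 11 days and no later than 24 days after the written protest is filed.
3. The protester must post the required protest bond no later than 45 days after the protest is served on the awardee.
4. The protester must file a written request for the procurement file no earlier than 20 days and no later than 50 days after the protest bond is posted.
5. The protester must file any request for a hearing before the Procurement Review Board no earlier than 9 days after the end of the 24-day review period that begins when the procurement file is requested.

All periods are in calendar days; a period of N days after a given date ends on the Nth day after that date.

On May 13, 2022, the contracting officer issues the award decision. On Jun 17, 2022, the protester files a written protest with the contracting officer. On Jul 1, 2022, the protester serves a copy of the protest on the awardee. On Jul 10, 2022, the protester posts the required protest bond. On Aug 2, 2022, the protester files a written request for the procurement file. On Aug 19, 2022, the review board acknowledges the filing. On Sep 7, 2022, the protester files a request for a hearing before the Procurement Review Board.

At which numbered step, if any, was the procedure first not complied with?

Step 1

Step 1: 30 days after May 13, 2022 (when the award decision is issued) is Jun 12, 2022; not done until Jun 17, 2022, 5 days after the deadline.
No need to go further; step 1 was not satisfied.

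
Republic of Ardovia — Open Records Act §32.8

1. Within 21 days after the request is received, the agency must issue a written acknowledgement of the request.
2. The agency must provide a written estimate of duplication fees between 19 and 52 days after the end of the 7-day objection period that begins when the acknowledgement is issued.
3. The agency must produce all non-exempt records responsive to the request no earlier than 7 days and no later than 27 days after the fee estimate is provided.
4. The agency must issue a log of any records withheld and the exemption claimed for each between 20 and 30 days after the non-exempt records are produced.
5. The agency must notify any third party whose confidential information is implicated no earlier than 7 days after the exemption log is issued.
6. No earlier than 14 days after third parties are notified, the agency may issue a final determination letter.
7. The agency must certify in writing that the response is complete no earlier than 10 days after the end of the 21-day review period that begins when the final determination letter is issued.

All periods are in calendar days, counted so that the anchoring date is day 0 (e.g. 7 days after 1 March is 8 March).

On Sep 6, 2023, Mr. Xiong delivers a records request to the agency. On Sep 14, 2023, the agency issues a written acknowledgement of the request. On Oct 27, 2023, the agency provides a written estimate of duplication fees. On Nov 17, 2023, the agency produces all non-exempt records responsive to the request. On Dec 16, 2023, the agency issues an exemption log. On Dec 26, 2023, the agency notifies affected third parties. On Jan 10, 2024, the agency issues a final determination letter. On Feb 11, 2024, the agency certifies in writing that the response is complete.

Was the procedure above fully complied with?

(1) due by Sep 6, 2023 + 21 days = Sep 27, 2023; completed Sep 14, 2023, before the deadline.
(2) the permitted window runs from Sep 21, 2023 + 19 = Oct 10, 2023 to Sep 21, 2023 + 52 = Nov 12, 2023; done Oct 27, 2023, which is between those dates.
(3) the permitted window runs from Oct 27, 2023 + 7 = Nov 3, 2023 to Oct 27, 2023 + 27 = Nov 23, 2023; Nov 17, 2023 falls inside that range.
(4) the permitted window runs from Nov 17, 2023 + 20 = Dec 7, 2023 to Nov 17, 2023 + 30 = Dec 17, 2023; done Dec 16, 2023, which is between those dates.
(5) permitted from Dec 16, 2023 + 7 days = Dec 23, 2023 onward; done Dec 26, 2023 — permitted.
(6) permitted from Dec 26, 2023 + 14 days = Jan 9, 2024 onward; done Jan 10, 2024 — permitted.
(7) permitted from Jan 31, 2024 + 10 days = Feb 10, 2024 onward; done Feb 11, 2024 — permitted.

Yes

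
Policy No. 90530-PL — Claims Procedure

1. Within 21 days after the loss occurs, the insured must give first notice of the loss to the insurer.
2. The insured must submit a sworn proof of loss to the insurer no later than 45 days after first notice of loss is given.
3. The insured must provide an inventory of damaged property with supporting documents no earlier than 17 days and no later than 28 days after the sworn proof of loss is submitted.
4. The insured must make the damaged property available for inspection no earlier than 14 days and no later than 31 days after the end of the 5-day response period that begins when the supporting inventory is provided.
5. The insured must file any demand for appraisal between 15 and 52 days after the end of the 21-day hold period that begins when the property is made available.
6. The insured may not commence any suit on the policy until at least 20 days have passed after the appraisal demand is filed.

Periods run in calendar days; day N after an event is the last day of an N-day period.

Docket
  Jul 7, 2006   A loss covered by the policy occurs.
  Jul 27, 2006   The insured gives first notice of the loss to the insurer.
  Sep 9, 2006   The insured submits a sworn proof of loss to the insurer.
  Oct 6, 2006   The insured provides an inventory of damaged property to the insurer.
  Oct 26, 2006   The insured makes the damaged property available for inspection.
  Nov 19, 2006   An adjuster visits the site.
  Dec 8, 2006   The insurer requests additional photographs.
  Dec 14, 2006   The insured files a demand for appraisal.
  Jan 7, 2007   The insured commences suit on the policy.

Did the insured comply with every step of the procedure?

Yes

Step 1 — counting 21 days from Jul 7, 2006 (when the loss occurs) gives a deadline of Jul 28, 2006; done Jul 27, 2006 — timely.
Step 2 — counting 45 days from Jul 27, 2006 (when first notice of loss is given) gives a deadline of Sep 10, 2006; completed Sep 9, 2006, before the deadline.
Step 3 — 17 and 28 days from Sep 9, 2006 (when the sworn proof of loss is submitted) are Sep 26, 2006 and Oct 7, 2006 respectively; Oct 6, 2006 falls inside that range.
Step 4 — 14 and 31 days from Oct 11, 2006 (end of the 5-day response period, which began when the supporting inventory is provided on Oct 6, 2006) are Oct 25, 2006 and Nov 11, 2006 respectively; done Oct 26, 2006, which is between those dates.
Step 5 — 15 and 52 days from Nov 16, 2006 (end of the 21-day hold period, which began when the property is made available on Oct 26, 2006) are Dec 1, 2006 and Jan 7, 2007 respectively; done Dec 14, 2006 — within the window.
Step 6 — must wait 20 days from Dec 14, 2006 (when the appraisal demand is filed), so not before Jan 3, 2007; Jan 7, 2007 is on or after that date.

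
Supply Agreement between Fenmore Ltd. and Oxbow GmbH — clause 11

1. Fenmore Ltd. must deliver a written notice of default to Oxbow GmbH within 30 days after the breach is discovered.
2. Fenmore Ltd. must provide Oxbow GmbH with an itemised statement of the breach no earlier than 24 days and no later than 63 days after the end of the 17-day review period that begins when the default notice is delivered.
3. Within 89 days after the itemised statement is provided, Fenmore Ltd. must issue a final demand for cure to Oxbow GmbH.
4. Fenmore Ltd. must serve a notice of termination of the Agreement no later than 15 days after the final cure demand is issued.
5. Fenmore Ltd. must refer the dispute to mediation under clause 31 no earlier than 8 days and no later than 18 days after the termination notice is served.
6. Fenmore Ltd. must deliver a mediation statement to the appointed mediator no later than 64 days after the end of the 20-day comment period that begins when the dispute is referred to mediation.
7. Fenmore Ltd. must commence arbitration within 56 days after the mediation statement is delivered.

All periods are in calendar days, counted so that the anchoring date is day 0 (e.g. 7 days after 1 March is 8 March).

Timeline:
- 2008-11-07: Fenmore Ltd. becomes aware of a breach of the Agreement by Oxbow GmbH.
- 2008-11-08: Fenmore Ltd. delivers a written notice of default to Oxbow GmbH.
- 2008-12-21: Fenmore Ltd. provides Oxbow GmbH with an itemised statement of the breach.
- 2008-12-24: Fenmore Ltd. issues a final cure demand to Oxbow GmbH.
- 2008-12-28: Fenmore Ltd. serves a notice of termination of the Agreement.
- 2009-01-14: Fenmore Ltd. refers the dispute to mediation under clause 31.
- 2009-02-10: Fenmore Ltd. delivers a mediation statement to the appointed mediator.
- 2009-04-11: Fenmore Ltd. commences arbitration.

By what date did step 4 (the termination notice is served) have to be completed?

Step 4 runs from 2008-12-24, when the final cure demand is issued. 15 days after 2008-12-24 is 2009-01-08.

2009-01-08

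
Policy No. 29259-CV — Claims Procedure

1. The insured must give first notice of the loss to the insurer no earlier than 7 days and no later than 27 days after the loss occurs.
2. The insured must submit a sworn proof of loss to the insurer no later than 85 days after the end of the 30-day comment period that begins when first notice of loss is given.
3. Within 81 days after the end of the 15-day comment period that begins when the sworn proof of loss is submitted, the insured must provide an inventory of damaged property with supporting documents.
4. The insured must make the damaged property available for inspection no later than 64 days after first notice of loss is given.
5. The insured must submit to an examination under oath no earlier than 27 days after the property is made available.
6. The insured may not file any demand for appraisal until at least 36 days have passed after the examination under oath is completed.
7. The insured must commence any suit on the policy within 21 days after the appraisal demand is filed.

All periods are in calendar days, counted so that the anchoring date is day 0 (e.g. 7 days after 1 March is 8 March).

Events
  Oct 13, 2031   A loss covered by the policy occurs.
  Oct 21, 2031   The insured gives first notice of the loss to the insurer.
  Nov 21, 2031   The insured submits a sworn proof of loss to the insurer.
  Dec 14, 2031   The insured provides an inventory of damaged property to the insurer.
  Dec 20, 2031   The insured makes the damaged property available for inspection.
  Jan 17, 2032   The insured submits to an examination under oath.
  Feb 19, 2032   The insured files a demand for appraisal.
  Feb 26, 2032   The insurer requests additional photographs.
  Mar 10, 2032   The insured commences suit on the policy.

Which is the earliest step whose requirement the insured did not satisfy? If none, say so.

Step 6

(1) the permitted window runs from Oct 13, 2031 + 7 = Oct 20, 2031 to Oct 13, 2031 + 27 = Nov 9, 2031; Oct 21, 2031 falls inside that range.
(2) due by Nov 20, 2031 + 85 days = Feb 13, 2032; done Nov 21, 2031 — timely.
(3) due by Dec 6, 2031 + 81 days = Feb 25, 2032; completed Dec 14, 2031, before the deadline.
(4) due by Oct 21, 2031 + 64 days = Dec 24, 2031; done Dec 20, 2031 — timely.
(5) permitted from Dec 20, 2031 + 27 days = Jan 16, 2032 onward; done Jan 17, 2032 — permitted.
(6) permitted from Jan 17, 2032 + 36 days = Feb 22, 2032 onward; done Feb 19, 2032 — 3 days too early.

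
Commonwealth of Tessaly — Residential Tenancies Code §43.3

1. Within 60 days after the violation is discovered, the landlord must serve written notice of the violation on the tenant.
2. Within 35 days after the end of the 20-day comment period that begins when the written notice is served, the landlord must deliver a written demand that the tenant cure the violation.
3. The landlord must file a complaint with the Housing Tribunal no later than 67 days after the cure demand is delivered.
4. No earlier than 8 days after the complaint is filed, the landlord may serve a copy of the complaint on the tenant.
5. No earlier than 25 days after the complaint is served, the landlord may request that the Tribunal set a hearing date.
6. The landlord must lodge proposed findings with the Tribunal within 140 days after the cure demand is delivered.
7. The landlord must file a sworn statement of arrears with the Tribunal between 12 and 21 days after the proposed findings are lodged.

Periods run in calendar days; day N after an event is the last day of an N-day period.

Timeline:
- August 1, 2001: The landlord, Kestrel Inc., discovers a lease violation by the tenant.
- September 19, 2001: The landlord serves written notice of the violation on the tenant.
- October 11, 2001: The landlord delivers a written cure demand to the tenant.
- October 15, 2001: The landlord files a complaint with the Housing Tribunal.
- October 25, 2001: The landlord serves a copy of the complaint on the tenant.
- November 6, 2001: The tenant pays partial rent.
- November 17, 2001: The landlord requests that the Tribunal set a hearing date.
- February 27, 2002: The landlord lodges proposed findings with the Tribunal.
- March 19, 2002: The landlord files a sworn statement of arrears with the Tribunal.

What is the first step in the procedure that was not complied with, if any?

Step 1: 60 days after August 1, 2001 (when the violation is discovered) is September 30, 2001; completed September 19, 2001, before the deadline.
Step 2: 35 days after October 9, 2001 (end of the 20-day comment period, which began when the written notice is served on September 19, 2001) is November 13, 2001; completed October 11, 2001, before the deadline.
Step 3: 67 days after October 11, 2001 (when the cure demand is delivered) is December 17, 2001; done October 15, 2001 — timely.
Step 4: the earliest permitted date is 8 days after October 15, 2001 (when the complaint is filed), i.e. October 23, 2001; done October 25, 2001 — permitted.
Step 5: the earliest permitted date is 25 days after October 25, 2001 (when the complaint is served), i.e. November 19, 2001; November 17, 2001 is 2 days before the earliest permitted date.

Step 5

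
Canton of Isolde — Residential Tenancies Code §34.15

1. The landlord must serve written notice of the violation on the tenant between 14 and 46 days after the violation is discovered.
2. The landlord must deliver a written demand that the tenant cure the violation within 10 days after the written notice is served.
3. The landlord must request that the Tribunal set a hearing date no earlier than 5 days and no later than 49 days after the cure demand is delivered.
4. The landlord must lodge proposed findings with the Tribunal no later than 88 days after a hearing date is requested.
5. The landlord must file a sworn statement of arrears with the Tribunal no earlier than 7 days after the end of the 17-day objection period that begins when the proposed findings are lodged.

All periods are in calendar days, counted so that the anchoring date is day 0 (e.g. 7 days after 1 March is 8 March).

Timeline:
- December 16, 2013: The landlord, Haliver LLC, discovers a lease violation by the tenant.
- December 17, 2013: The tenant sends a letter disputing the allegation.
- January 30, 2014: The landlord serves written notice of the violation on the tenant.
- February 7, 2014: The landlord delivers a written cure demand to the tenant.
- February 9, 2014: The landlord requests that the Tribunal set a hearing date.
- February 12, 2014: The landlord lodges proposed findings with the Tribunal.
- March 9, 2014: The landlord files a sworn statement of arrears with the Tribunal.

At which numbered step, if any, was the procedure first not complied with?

(1) the permitted window runs from December 16, 2013 + 14 = December 30, 2013 to December 16, 2013 + 46 = January 31, 2014; January 30, 2014 falls inside that range.
(2) due by January 30, 2014 + 10 days = February 9, 2014; done February 7, 2014 — timely.
(3) the permitted window runs from February 7, 2014 + 5 = February 12, 2014 to February 7, 2014 + 49 = March 28, 2014; done February 9, 2014 — 3 days before the window opened.
That is the first point of non-compliance.

Step 3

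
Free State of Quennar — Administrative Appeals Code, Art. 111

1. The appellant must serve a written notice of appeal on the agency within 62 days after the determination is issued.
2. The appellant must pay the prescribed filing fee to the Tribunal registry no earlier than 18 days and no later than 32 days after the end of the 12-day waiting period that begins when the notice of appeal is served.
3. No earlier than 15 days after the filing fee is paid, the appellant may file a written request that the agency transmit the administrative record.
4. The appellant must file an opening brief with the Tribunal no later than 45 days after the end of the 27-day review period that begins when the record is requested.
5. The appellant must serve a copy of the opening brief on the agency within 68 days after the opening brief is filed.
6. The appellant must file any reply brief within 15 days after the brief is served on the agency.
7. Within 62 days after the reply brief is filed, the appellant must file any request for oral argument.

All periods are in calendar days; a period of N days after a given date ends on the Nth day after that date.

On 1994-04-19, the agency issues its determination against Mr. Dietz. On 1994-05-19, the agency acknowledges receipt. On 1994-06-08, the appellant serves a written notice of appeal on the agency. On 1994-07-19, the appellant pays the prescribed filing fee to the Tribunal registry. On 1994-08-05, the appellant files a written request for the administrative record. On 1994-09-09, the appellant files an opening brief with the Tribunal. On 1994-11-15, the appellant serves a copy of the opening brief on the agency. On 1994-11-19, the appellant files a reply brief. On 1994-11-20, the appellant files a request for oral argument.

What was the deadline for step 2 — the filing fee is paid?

The notice of appeal is served on 1994-06-08; the 12-day waiting period therefore ends 1994-06-20, and step 2 runs from that date. The window is 18–32 days after 1994-06-20; it closes on 1994-07-22.

1994-07-22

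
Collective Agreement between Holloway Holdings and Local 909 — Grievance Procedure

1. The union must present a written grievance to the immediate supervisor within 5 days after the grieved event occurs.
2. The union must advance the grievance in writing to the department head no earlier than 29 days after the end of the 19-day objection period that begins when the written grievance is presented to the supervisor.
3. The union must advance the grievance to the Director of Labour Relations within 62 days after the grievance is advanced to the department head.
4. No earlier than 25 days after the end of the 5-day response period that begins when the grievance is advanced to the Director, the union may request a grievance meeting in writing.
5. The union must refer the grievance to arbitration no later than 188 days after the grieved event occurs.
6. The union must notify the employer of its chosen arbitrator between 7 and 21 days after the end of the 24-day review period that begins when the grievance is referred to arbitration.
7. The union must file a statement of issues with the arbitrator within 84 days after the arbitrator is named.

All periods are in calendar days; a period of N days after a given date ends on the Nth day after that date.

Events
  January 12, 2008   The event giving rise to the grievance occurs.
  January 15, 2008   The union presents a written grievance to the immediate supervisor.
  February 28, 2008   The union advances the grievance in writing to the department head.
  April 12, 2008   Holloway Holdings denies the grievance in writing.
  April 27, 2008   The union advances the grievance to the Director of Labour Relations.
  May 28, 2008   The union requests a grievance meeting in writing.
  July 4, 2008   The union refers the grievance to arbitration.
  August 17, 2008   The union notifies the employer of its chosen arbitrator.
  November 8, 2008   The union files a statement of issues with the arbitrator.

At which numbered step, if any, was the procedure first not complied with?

Step 1: 5 days after January 12, 2008 (when the grieved event occurs) is January 17, 2008; January 15, 2008 is within that limit.
Step 2: the earliest permitted date is 29 days after February 3, 2008 (end of the 19-day objection period, which began when the written grievance is presented to the supervisor on January 15, 2008), i.e. March 3, 2008; done February 28, 2008 — 4 days too early.
That is the first point of non-compliance.

Step 2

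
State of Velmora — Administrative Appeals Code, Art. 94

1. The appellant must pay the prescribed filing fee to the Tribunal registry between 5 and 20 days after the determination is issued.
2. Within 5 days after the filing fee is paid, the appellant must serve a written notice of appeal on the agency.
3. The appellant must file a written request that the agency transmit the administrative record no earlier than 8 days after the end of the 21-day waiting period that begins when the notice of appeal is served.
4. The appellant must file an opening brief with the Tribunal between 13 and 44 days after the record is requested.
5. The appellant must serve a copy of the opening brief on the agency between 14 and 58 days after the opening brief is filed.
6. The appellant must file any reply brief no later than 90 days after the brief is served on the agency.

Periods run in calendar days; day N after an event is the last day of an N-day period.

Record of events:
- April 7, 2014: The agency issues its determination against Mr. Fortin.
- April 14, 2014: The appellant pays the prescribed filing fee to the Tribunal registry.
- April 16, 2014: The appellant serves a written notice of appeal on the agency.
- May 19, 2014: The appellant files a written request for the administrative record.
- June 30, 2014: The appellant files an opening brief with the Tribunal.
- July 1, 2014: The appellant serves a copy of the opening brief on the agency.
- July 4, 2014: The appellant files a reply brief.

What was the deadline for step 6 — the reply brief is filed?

September 29, 2014

Step 6 runs from July 1, 2014, when the brief is served on the agency. 90 days after July 1, 2014 is September 29, 2014.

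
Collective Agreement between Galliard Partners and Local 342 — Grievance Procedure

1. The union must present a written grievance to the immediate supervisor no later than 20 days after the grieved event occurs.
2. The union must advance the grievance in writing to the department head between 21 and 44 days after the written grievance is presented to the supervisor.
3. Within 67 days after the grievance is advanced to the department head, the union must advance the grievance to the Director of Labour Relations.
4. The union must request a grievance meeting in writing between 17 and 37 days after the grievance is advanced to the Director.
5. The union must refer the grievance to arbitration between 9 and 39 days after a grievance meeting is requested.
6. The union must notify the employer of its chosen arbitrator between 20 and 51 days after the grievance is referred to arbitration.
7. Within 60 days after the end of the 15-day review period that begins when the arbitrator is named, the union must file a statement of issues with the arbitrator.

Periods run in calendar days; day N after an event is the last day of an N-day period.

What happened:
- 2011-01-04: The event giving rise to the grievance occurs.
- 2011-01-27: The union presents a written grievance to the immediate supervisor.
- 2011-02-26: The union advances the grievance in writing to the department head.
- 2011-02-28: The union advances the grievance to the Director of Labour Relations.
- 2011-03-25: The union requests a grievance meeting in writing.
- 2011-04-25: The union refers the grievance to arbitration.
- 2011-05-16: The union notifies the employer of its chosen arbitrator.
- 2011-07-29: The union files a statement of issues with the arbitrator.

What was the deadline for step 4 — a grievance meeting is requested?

2011-04-06

Step 4 runs from 2011-02-28, when the grievance is advanced to the Director. The window is 17–37 days after 2011-02-28; it closes on 2011-04-06.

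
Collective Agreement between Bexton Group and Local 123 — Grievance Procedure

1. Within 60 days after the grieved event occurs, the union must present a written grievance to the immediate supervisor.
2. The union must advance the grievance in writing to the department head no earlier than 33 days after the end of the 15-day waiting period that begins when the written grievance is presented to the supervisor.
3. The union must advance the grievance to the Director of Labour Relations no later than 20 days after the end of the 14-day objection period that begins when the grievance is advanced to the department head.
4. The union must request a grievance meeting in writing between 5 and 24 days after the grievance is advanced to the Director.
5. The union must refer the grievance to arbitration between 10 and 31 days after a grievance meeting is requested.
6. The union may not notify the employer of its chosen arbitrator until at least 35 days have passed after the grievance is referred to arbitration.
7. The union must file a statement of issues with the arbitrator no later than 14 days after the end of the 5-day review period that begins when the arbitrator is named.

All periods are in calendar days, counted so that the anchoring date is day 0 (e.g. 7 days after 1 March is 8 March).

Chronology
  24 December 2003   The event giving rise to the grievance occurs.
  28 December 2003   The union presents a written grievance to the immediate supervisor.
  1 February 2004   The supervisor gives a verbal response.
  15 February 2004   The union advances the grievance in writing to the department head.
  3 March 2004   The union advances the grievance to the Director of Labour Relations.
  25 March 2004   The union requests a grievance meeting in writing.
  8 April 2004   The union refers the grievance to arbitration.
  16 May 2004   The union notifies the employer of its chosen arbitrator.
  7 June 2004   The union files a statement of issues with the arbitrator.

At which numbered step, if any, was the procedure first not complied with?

(1) due by 24 December 2003 + 60 days = 22 February 2004; completed 28 December 2003, before the deadline.
(2) permitted from 12 January 2004 + 33 days = 14 February 2004 onward; done 15 February 2004, after the minimum wait.
(3) due by 29 February 2004 + 20 days = 20 March 2004; completed 3 March 2004, before the deadline.
(4) the permitted window runs from 3 March 2004 + 5 = 8 March 2004 to 3 March 2004 + 24 = 27 March 2004; done 25 March 2004 — within the window.
(5) the permitted window runs from 25 March 2004 + 10 = 4 April 2004 to 25 March 2004 + 31 = 25 April 2004; done 8 April 2004, which is between those dates.
(6) permitted from 8 April 2004 + 35 days = 13 May 2004 onward; done 16 May 2004 — permitted.
(7) due by 21 May 2004 + 14 days = 4 June 2004; 7 June 2004 misses that deadline by 3 days.

Step 7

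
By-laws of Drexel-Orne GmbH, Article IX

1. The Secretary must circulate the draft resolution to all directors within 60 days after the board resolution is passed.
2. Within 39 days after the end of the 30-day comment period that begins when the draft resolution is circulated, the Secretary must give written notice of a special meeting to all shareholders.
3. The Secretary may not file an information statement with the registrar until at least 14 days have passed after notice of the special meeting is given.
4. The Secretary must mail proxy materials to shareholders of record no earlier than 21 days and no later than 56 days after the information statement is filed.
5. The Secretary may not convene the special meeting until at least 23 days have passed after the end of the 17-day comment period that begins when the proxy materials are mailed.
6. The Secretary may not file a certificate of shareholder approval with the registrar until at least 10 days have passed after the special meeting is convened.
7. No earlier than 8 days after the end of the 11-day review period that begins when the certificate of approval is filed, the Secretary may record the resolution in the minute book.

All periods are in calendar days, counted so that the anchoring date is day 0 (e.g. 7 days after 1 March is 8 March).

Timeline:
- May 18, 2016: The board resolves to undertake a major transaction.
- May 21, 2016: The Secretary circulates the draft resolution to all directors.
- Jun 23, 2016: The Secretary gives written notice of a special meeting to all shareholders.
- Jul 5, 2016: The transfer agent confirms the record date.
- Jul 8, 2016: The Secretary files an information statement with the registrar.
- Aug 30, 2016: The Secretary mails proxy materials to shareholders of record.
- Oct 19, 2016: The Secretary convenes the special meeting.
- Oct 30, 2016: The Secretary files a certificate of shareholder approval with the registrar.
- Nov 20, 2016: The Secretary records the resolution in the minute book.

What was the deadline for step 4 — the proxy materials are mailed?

Step 4 runs from Jul 8, 2016, when the information statement is filed. The window is 21–56 days after Jul 8, 2016; it closes on Sep 2, 2016.

Sep 2, 2016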